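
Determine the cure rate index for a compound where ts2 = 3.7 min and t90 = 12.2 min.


CRI = 100 / (t90 - ts2)
= 100 / (12.2 - 3.7)
= 100 / 8.5
= 11.76 min^-1

11.76 min^-1


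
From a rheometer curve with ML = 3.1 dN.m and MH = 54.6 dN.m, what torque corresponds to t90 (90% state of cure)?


M90 = ML + 0.9 * (MH - ML)
M90 = 3.1 + 0.9 * (54.6 - 3.1)
M90 = 3.1 + 0.9 * 51.5
M90 = 49.45 dN.m

49.45 dN.m


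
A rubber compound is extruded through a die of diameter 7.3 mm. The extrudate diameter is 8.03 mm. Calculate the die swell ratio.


Die swell ratio = D_extrudate / D_die
= 8.03 / 7.3
= 1.1

Die swell = 1.1


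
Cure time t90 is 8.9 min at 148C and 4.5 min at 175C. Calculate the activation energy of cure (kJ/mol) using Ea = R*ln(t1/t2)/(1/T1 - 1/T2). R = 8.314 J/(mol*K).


T1 = 421.15 K, T2 = 448.15 K
1/T1 - 1/T2 = 1.4306e-04
ln(t1/t2) = ln(8.9/4.5) = 0.6820
Ea = 8.314 * 0.6820 / 1.4306e-04 = 39634.5748 J/mol
Ea = 39.63 kJ/mol

39.63 kJ/mol


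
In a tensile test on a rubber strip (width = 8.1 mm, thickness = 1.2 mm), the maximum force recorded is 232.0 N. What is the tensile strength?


Area = width * thickness = 8.1 * 1.2 = 9.72 mm^2
TS = force / area = 232.0 / 9.72 = 23.87 MPa

23.87 MPa


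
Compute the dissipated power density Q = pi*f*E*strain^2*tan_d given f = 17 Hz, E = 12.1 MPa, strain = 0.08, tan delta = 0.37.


Q = pi * f * E * strain^2 * tan_d
= pi * 17 * 12.1 * 0.08^2 * 0.37
= pi * 17 * 12.1 * 0.0064 * 0.37
= 1.5303

Q = 1.5303


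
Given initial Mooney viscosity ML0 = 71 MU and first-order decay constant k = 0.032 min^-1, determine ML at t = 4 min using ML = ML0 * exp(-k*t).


ML = ML0 * exp(-k * t)
ML = 71 * exp(-0.032 * 4)
ML = 71 * 0.8799
ML = 62.47 MU

62.47 MU


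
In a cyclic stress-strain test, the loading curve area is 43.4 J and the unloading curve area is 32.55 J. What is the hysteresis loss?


Hysteresis loss = loading - unloading
= 43.4 - 32.55
= 10.85 J

10.85 J


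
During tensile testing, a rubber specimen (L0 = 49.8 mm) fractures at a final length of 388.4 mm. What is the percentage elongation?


Elongation = (Lf - L0) / L0 * 100
= (388.4 - 49.8) / 49.8 * 100
= 338.6 / 49.8 * 100
= 679.9%

679.9%


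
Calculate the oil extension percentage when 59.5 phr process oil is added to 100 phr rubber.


Oil % = oil / (100 + oil) * 100
= 59.5 / (100 + 59.5) * 100
= 59.5 / 159.5 * 100
= 37.3%

37.3%


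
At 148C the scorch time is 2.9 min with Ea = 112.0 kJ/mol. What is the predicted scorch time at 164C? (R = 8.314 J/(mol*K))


Convert temperatures: T1 = 148 + 273.15 = 421.15 K, T2 = 164 + 273.15 = 437.15 K
ts2_new = 2.9 * exp(112000 / 8.314 * (1/437.15 - 1/421.15))
1/T2 - 1/T1 = -8.6907e-05
ts2_new = 0.9 min

0.9 min


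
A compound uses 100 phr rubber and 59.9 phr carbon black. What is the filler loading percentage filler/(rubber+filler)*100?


Filler % = filler / (rubber + filler) * 100
= 59.9 / (100 + 59.9) * 100
= 59.9 / 159.9 * 100
= 37.46%

37.46%


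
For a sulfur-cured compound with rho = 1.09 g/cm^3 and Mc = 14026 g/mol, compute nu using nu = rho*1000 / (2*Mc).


nu = rho * 1000 / (2 * Mc)
nu = 1.09 * 1000 / (2 * 14026)
nu = 1090.0 / 28052
nu = 0.0389 mol/L

0.0389 mol/L


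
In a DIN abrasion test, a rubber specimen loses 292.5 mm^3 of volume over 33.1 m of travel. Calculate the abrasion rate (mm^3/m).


Rate = volume_loss / distance
= 292.5 / 33.1
= 8.837 mm^3/m

8.837 mm^3/m


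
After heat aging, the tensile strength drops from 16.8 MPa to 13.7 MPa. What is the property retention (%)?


Retention = aged / original * 100
= 13.7 / 16.8 * 100
= 81.5%

81.5%


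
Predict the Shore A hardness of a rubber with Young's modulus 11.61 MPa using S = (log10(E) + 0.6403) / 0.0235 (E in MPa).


log10(E) = 0.0235*S - 0.6403  =>  S = (log10(E) + 0.6403) / 0.0235
log10(11.61) = 1.064832
S = (1.064832 + 0.6403) / 0.0235 = 1.705132 / 0.0235
S = 72.6

Shore A = 72.6


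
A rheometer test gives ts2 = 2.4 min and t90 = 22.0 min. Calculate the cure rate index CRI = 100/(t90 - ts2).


CRI = 100 / (t90 - ts2)
= 100 / (22.0 - 2.4)
= 100 / 19.6
= 5.1 min^-1

5.1 min^-1


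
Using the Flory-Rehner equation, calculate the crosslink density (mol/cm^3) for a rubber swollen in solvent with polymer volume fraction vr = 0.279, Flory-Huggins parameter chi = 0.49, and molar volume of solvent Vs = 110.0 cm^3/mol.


ln(1 - vr) = ln(1 - 0.279) = -0.3271
Numerator = -((-0.3271) + 0.279 + 0.49 * 0.279^2) = 0.0100
Denominator = 110.0 * (0.279^(1/3) - 0.279/2) = 56.5327
nu = 0.0100 / 56.5327 = 1.7643e-04 mol/cm^3

1.7643e-04 mol/cm^3


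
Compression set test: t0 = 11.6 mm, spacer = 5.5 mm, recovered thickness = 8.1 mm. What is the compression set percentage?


CS = (t0 - recovered) / (t0 - ts) * 100
= (11.6 - 8.1) / (11.6 - 5.5) * 100
= 3.5 / 6.1 * 100
= 57.4%

57.4%


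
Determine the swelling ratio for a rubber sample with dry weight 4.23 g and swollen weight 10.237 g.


Q = W_swollen / W_dry
Q = 10.237 / 4.23
Q = 2.42

Q = 2.42


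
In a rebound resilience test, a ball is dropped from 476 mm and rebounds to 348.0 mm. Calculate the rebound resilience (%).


Resilience = h_rebound / h_drop * 100
= 348.0 / 476 * 100
= 73.1%

73.1%


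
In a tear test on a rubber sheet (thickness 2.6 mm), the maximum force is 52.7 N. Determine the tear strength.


Tear strength = force / thickness
= 52.7 / 2.6
= 20.27 N/mm

20.27 N/mm


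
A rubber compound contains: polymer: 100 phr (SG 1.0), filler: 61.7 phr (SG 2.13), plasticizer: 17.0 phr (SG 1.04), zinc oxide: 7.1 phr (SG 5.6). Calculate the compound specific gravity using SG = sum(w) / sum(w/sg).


Sum of weights = 185.8
Volume contributions:
  polymer: 100/1.0 = 100.0000
  filler: 61.7/2.13 = 28.9671
  plasticizer: 17.0/1.04 = 16.3462
  zinc oxide: 7.1/5.6 = 1.2679
Sum of volumes = 146.5811
SG = 185.8 / 146.5811 = 1.268

SG = 1.268


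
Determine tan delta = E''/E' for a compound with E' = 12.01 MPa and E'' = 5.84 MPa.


tan delta = E'' / E'
= 5.84 / 12.01
= 0.4863

tan delta = 0.4863


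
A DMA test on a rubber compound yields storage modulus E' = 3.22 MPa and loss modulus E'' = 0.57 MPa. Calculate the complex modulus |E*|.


|E*| = sqrt(E'^2 + E''^2)
= sqrt(3.22^2 + 0.57^2)
= sqrt(10.3684 + 0.3249)
= 3.27 MPa

3.27 MPa


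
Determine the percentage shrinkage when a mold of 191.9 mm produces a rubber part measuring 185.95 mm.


Shrinkage = (mold - part) / mold * 100
= (191.9 - 185.95) / 191.9 * 100
= 5.95 / 191.9 * 100
= 3.1%

3.1%


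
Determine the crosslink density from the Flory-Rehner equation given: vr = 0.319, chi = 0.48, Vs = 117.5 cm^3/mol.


ln(1 - vr) = ln(1 - 0.319) = -0.3842
Numerator = -((-0.3842) + 0.319 + 0.48 * 0.319^2) = 0.0163
Denominator = 117.5 * (0.319^(1/3) - 0.319/2) = 61.5438
nu = 0.0163 / 61.5438 = 2.6563e-04 mol/cm^3

2.6563e-04 mol/cm^3


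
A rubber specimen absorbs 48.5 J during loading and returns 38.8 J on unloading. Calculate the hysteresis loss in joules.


Hysteresis loss = loading - unloading
= 48.5 - 38.8
= 9.7 J

9.7 J


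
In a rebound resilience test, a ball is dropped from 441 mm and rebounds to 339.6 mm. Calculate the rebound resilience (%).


Resilience = h_rebound / h_drop * 100
= 339.6 / 441 * 100
= 77.0%

77.0%


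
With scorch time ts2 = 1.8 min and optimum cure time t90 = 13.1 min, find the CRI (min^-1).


CRI = 100 / (t90 - ts2)
= 100 / (13.1 - 1.8)
= 100 / 11.3
= 8.85 min^-1

8.85 min^-1


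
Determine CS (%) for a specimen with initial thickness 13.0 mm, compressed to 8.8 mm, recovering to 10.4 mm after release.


CS = (t0 - recovered) / (t0 - ts) * 100
= (13.0 - 10.4) / (13.0 - 8.8) * 100
= 2.6 / 4.2 * 100
= 61.9%

61.9%


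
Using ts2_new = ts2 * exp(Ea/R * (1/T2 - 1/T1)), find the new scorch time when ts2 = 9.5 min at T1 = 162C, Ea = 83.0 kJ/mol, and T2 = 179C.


Convert temperatures: T1 = 162 + 273.15 = 435.15 K, T2 = 179 + 273.15 = 452.15 K
ts2_new = 9.5 * exp(83000 / 8.314 * (1/452.15 - 1/435.15))
1/T2 - 1/T1 = -8.6403e-05
ts2_new = 4.01 min

4.01 min


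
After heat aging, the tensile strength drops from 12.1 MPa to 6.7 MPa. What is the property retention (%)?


Retention = aged / original * 100
= 6.7 / 12.1 * 100
= 55.4%

55.4%


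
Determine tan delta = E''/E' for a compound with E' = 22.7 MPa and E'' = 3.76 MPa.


tan delta = E'' / E'
= 3.76 / 22.7
= 0.1656

tan delta = 0.1656


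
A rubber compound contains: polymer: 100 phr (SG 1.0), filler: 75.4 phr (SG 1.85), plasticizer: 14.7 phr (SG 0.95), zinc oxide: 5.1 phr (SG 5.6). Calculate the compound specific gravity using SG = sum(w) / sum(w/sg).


Sum of weights = 195.2
Volume contributions:
  polymer: 100/1.0 = 100.0000
  filler: 75.4/1.85 = 40.7568
  plasticizer: 14.7/0.95 = 15.4737
  zinc oxide: 5.1/5.6 = 0.9107
Sum of volumes = 157.1412
SG = 195.2 / 157.1412 = 1.242

SG = 1.242


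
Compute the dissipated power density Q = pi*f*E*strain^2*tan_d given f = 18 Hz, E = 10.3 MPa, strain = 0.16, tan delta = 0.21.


Q = pi * f * E * strain^2 * tan_d
= pi * 18 * 10.3 * 0.16^2 * 0.21
= pi * 18 * 10.3 * 0.0256 * 0.21
= 3.1313

Q = 3.1313


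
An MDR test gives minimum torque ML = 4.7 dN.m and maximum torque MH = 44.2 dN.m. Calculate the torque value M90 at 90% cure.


M90 = ML + 0.9 * (MH - ML)
M90 = 4.7 + 0.9 * (44.2 - 4.7)
M90 = 4.7 + 0.9 * 39.5
M90 = 40.25 dN.m

40.25 dN.m


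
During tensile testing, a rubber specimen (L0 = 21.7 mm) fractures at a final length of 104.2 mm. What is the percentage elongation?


Elongation = (Lf - L0) / L0 * 100
= (104.2 - 21.7) / 21.7 * 100
= 82.5 / 21.7 * 100
= 380.2%

380.2%


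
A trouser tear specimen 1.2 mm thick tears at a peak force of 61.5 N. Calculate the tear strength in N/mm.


Tear strength = force / thickness
= 61.5 / 1.2
= 51.25 N/mm

51.25 N/mm


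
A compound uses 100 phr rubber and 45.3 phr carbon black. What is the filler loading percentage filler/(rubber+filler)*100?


Filler % = filler / (rubber + filler) * 100
= 45.3 / (100 + 45.3) * 100
= 45.3 / 145.3 * 100
= 31.18%

31.18%


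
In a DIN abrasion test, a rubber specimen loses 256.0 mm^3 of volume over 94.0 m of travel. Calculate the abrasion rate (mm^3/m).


Rate = volume_loss / distance
= 256.0 / 94.0
= 2.723 mm^3/m

2.723 mm^3/m


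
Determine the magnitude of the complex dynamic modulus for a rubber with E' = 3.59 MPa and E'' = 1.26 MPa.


|E*| = sqrt(E'^2 + E''^2)
= sqrt(3.59^2 + 1.26^2)
= sqrt(12.8881 + 1.5876)
= 3.805 MPa

3.805 MPa


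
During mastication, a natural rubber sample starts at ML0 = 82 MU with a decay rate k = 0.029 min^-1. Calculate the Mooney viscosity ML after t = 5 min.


ML = ML0 * exp(-k * t)
ML = 82 * exp(-0.029 * 5)
ML = 82 * 0.8650
ML = 70.93 MU

70.93 MU


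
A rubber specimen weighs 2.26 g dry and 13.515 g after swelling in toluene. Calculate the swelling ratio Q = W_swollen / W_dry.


Q = W_swollen / W_dry
Q = 13.515 / 2.26
Q = 5.98

Q = 5.98


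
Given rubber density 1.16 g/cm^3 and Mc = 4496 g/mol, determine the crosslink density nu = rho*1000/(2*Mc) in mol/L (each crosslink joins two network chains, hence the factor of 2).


nu = rho * 1000 / (2 * Mc)
nu = 1.16 * 1000 / (2 * 4496)
nu = 1160.0 / 8992
nu = 0.1290 mol/L

0.1290 mol/L


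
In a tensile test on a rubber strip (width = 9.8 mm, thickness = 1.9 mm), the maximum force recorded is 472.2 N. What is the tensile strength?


Area = width * thickness = 9.8 * 1.9 = 18.62 mm^2
TS = force / area = 472.2 / 18.62 = 25.36 MPa

25.36 MPa


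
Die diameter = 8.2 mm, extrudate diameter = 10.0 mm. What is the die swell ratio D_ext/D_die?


Die swell ratio = D_extrudate / D_die
= 10.0 / 8.2
= 1.22

Die swell = 1.22


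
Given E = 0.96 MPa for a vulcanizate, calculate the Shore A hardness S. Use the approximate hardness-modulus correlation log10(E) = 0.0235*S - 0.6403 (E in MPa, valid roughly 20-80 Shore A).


log10(E) = 0.0235*S - 0.6403  =>  S = (log10(E) + 0.6403) / 0.0235
log10(0.96) = -0.017729
S = (-0.017729 + 0.6403) / 0.0235 = 0.622571 / 0.0235
S = 26.5

Shore A = 26.5


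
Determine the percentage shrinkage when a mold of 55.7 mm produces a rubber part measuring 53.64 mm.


Shrinkage = (mold - part) / mold * 100
= (55.7 - 53.64) / 55.7 * 100
= 2.06 / 55.7 * 100
= 3.7%

3.7%


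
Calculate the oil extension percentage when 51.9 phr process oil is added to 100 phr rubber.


Oil % = oil / (100 + oil) * 100
= 51.9 / (100 + 51.9) * 100
= 51.9 / 151.9 * 100
= 34.17%

34.17%


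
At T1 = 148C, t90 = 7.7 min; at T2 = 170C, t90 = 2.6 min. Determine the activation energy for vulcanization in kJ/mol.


T1 = 421.15 K, T2 = 443.15 K
1/T1 - 1/T2 = 1.1788e-04
ln(t1/t2) = ln(7.7/2.6) = 1.0857
Ea = 8.314 * 1.0857 / 1.1788e-04 = 76575.2264 J/mol
Ea = 76.58 kJ/mol

76.58 kJ/mol


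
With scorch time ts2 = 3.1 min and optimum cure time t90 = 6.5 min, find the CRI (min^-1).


CRI = 100 / (t90 - ts2)
= 100 / (6.5 - 3.1)
= 100 / 3.4
= 29.41 min^-1

29.41 min^-1


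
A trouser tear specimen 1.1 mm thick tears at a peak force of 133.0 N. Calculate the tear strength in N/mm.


Tear strength = force / thickness
= 133.0 / 1.1
= 120.91 N/mm

120.91 N/mm


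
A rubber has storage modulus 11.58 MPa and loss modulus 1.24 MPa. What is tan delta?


tan delta = E'' / E'
= 1.24 / 11.58
= 0.1071

tan delta = 0.1071


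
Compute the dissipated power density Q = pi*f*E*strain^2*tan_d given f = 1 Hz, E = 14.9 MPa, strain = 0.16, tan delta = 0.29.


Q = pi * f * E * strain^2 * tan_d
= pi * 1 * 14.9 * 0.16^2 * 0.29
= pi * 1 * 14.9 * 0.0256 * 0.29
= 0.3475

Q = 0.3475


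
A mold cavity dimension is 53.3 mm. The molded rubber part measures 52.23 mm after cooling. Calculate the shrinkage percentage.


Shrinkage = (mold - part) / mold * 100
= (53.3 - 52.23) / 53.3 * 100
= 1.07 / 53.3 * 100
= 2.01%

2.01%


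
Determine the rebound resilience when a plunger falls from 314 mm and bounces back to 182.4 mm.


Resilience = h_rebound / h_drop * 100
= 182.4 / 314 * 100
= 58.1%

58.1%


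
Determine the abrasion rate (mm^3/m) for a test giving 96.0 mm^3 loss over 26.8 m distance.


Rate = volume_loss / distance
= 96.0 / 26.8
= 3.582 mm^3/m

3.582 mm^3/m


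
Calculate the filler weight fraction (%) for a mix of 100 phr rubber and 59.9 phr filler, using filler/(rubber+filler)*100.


Filler % = filler / (rubber + filler) * 100
= 59.9 / (100 + 59.9) * 100
= 59.9 / 159.9 * 100
= 37.46%

37.46%


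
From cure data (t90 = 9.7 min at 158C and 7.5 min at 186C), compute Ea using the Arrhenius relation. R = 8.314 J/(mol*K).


T1 = 431.15 K, T2 = 459.15 K
1/T1 - 1/T2 = 1.4144e-04
ln(t1/t2) = ln(9.7/7.5) = 0.2572
Ea = 8.314 * 0.2572 / 1.4144e-04 = 15119.7475 J/mol
Ea = 15.12 kJ/mol

15.12 kJ/mol


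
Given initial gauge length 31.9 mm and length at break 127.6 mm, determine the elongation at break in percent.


Elongation = (Lf - L0) / L0 * 100
= (127.6 - 31.9) / 31.9 * 100
= 95.7 / 31.9 * 100
= 300.0%

300.0%


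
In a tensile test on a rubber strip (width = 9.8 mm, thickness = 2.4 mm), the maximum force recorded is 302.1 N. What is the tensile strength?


Area = width * thickness = 9.8 * 2.4 = 23.52 mm^2
TS = force / area = 302.1 / 23.52 = 12.84 MPa

12.84 MPa


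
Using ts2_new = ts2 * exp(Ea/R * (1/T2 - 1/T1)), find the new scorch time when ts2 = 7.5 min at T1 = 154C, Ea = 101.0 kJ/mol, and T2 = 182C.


Convert temperatures: T1 = 154 + 273.15 = 427.15 K, T2 = 182 + 273.15 = 455.15 K
ts2_new = 7.5 * exp(101000 / 8.314 * (1/455.15 - 1/427.15))
1/T2 - 1/T1 = -1.4402e-04
ts2_new = 1.3 min

1.3 min


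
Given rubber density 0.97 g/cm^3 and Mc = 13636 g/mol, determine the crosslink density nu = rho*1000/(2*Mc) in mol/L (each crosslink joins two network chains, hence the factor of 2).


nu = rho * 1000 / (2 * Mc)
nu = 0.97 * 1000 / (2 * 13636)
nu = 970.0 / 27272
nu = 0.0356 mol/L

0.0356 mol/L


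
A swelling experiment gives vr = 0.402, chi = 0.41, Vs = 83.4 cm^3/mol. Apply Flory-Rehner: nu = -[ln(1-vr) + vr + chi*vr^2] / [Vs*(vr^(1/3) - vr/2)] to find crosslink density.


ln(1 - vr) = ln(1 - 0.402) = -0.5142
Numerator = -((-0.5142) + 0.402 + 0.41 * 0.402^2) = 0.0459
Denominator = 83.4 * (0.402^(1/3) - 0.402/2) = 44.7885
nu = 0.0459 / 44.7885 = 0.0010 mol/cm^3

0.0010 mol/cm^3


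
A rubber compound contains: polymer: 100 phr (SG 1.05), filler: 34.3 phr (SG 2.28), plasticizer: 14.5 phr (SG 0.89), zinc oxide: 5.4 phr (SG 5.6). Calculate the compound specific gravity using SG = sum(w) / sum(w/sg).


Sum of weights = 154.2
Volume contributions:
  polymer: 100/1.05 = 95.2381
  filler: 34.3/2.28 = 15.0439
  plasticizer: 14.5/0.89 = 16.2921
  zinc oxide: 5.4/5.6 = 0.9643
Sum of volumes = 127.5384
SG = 154.2 / 127.5384 = 1.209

SG = 1.209


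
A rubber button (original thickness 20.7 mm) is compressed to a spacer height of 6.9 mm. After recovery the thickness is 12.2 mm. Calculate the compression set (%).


CS = (t0 - recovered) / (t0 - ts) * 100
= (20.7 - 12.2) / (20.7 - 6.9) * 100
= 8.5 / 13.8 * 100
= 61.6%

61.6%


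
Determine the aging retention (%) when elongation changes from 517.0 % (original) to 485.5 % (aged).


Retention = aged / original * 100
= 485.5 / 517.0 * 100
= 93.9%

93.9%


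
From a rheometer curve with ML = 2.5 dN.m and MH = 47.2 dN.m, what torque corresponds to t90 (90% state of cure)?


M90 = ML + 0.9 * (MH - ML)
M90 = 2.5 + 0.9 * (47.2 - 2.5)
M90 = 2.5 + 0.9 * 44.7
M90 = 42.73 dN.m

42.73 dN.m


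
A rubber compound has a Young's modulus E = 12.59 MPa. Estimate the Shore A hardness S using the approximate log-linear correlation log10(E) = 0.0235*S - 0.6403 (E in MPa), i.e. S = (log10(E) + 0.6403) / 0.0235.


log10(E) = 0.0235*S - 0.6403  =>  S = (log10(E) + 0.6403) / 0.0235
log10(12.59) = 1.100026
S = (1.100026 + 0.6403) / 0.0235 = 1.740326 / 0.0235
S = 74.1

Shore A = 74.1


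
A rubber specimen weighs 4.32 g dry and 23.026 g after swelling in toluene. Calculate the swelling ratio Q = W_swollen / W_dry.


Q = W_swollen / W_dry
Q = 23.026 / 4.32
Q = 5.33

Q = 5.33


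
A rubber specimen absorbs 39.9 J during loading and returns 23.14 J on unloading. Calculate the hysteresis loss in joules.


Hysteresis loss = loading - unloading
= 39.9 - 23.14
= 16.76 J

16.76 J


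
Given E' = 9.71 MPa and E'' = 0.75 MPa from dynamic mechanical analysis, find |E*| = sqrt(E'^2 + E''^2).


|E*| = sqrt(E'^2 + E''^2)
= sqrt(9.71^2 + 0.75^2)
= sqrt(94.2841 + 0.5625)
= 9.739 MPa

9.739 MPa


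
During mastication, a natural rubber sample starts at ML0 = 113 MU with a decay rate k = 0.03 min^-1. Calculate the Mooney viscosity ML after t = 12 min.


ML = ML0 * exp(-k * t)
ML = 113 * exp(-0.03 * 12)
ML = 113 * 0.6977
ML = 78.84 MU

78.84 MU


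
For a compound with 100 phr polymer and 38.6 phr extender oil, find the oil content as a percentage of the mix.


Oil % = oil / (100 + oil) * 100
= 38.6 / (100 + 38.6) * 100
= 38.6 / 138.6 * 100
= 27.85%

27.85%


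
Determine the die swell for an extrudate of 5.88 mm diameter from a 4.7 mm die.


Die swell ratio = D_extrudate / D_die
= 5.88 / 4.7
= 1.251

Die swell = 1.251


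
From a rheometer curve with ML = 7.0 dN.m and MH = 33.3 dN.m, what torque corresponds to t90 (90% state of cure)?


M90 = ML + 0.9 * (MH - ML)
M90 = 7.0 + 0.9 * (33.3 - 7.0)
M90 = 7.0 + 0.9 * 26.3
M90 = 30.67 dN.m

30.67 dN.m


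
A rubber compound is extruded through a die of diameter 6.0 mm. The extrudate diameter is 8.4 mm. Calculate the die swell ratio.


Die swell ratio = D_extrudate / D_die
= 8.4 / 6.0
= 1.4

Die swell = 1.4


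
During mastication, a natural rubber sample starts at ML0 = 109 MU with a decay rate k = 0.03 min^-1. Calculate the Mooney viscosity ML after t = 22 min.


ML = ML0 * exp(-k * t)
ML = 109 * exp(-0.03 * 22)
ML = 109 * 0.5169
ML = 56.34 MU

56.34 MU


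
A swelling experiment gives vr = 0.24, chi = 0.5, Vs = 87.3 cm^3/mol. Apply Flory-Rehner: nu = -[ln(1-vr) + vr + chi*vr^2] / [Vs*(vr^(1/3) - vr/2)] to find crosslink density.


ln(1 - vr) = ln(1 - 0.24) = -0.2744
Numerator = -((-0.2744) + 0.24 + 0.5 * 0.24^2) = 0.0056
Denominator = 87.3 * (0.24^(1/3) - 0.24/2) = 43.7763
nu = 0.0056 / 43.7763 = 1.2876e-04 mol/cm^3

1.2876e-04 mol/cm^3


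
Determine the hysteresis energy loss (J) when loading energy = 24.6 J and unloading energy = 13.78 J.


Hysteresis loss = loading - unloading
= 24.6 - 13.78
= 10.82 J

10.82 J


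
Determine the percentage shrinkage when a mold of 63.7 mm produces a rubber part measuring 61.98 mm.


Shrinkage = (mold - part) / mold * 100
= (63.7 - 61.98) / 63.7 * 100
= 1.72 / 63.7 * 100
= 2.7%

2.7%


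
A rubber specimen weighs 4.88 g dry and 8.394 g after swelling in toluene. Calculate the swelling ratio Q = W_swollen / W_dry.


Q = W_swollen / W_dry
Q = 8.394 / 4.88
Q = 1.72

Q = 1.72


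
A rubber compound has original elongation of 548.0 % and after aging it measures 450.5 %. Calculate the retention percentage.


Retention = aged / original * 100
= 450.5 / 548.0 * 100
= 82.2%

82.2%


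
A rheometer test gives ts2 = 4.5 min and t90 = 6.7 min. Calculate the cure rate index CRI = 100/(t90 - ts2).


CRI = 100 / (t90 - ts2)
= 100 / (6.7 - 4.5)
= 100 / 2.2
= 45.45 min^-1

45.45 min^-1


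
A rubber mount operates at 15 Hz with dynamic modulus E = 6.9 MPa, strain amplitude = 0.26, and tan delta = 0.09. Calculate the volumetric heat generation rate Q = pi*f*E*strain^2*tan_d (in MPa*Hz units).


Q = pi * f * E * strain^2 * tan_d
= pi * 15 * 6.9 * 0.26^2 * 0.09
= pi * 15 * 6.9 * 0.0676 * 0.09
= 1.9782

Q = 1.9782


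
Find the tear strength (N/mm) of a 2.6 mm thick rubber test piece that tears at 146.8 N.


Tear strength = force / thickness
= 146.8 / 2.6
= 56.46 N/mm

56.46 N/mm


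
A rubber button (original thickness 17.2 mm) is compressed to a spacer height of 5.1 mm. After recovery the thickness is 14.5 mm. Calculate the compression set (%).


CS = (t0 - recovered) / (t0 - ts) * 100
= (17.2 - 14.5) / (17.2 - 5.1) * 100
= 2.7 / 12.1 * 100
= 22.3%

22.3%


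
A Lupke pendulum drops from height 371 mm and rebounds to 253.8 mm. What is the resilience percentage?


Resilience = h_rebound / h_drop * 100
= 253.8 / 371 * 100
= 68.4%

68.4%


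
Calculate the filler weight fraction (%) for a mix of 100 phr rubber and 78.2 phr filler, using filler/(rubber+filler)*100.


Filler % = filler / (rubber + filler) * 100
= 78.2 / (100 + 78.2) * 100
= 78.2 / 178.2 * 100
= 43.88%

43.88%


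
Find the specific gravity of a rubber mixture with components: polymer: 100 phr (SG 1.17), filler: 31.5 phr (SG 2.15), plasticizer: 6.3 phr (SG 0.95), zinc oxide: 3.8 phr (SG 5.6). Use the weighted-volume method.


Sum of weights = 141.6
Volume contributions:
  polymer: 100/1.17 = 85.4701
  filler: 31.5/2.15 = 14.6512
  plasticizer: 6.3/0.95 = 6.6316
  zinc oxide: 3.8/5.6 = 0.6786
Sum of volumes = 107.4314
SG = 141.6 / 107.4314 = 1.318

SG = 1.318


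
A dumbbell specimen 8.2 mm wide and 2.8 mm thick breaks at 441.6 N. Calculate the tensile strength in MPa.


Area = width * thickness = 8.2 * 2.8 = 22.96 mm^2
TS = force / area = 441.6 / 22.96 = 19.23 MPa

19.23 MPa


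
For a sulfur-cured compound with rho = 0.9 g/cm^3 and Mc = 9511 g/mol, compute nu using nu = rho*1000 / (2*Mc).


nu = rho * 1000 / (2 * Mc)
nu = 0.9 * 1000 / (2 * 9511)
nu = 900.0 / 19022
nu = 0.0473 mol/L

0.0473 mol/L


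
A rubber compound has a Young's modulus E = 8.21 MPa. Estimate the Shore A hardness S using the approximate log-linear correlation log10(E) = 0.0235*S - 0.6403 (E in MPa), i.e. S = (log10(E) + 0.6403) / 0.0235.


log10(E) = 0.0235*S - 0.6403  =>  S = (log10(E) + 0.6403) / 0.0235
log10(8.21) = 0.914343
S = (0.914343 + 0.6403) / 0.0235 = 1.554643 / 0.0235
S = 66.2

Shore A = 66.2


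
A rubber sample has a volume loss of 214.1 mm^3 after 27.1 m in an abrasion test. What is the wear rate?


Rate = volume_loss / distance
= 214.1 / 27.1
= 7.9 mm^3/m

7.9 mm^3/m


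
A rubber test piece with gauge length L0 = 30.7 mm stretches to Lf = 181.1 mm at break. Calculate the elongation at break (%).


Elongation = (Lf - L0) / L0 * 100
= (181.1 - 30.7) / 30.7 * 100
= 150.4 / 30.7 * 100
= 489.9%

489.9%


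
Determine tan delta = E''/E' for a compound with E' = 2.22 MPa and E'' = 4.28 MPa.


tan delta = E'' / E'
= 4.28 / 2.22
= 1.9279

tan delta = 1.9279


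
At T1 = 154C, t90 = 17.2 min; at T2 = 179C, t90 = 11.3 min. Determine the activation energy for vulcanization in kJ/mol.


T1 = 427.15 K, T2 = 452.15 K
1/T1 - 1/T2 = 1.2944e-04
ln(t1/t2) = ln(17.2/11.3) = 0.4201
Ea = 8.314 * 0.4201 / 1.2944e-04 = 26983.1422 J/mol
Ea = 26.98 kJ/mol

26.98 kJ/mol


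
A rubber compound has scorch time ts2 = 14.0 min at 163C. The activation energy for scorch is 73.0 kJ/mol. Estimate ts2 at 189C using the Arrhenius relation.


Convert temperatures: T1 = 163 + 273.15 = 436.15 K, T2 = 189 + 273.15 = 462.15 K
ts2_new = 14.0 * exp(73000 / 8.314 * (1/462.15 - 1/436.15))
1/T2 - 1/T1 = -1.2899e-04
ts2_new = 4.51 min

4.51 min


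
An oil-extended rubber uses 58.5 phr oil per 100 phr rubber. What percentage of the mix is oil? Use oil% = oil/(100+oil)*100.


Oil % = oil / (100 + oil) * 100
= 58.5 / (100 + 58.5) * 100
= 58.5 / 158.5 * 100
= 36.91%

36.91%


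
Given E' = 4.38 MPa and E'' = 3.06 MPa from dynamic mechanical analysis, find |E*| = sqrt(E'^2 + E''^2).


|E*| = sqrt(E'^2 + E''^2)
= sqrt(4.38^2 + 3.06^2)
= sqrt(19.1844 + 9.3636)
= 5.343 MPa

5.343 MPa


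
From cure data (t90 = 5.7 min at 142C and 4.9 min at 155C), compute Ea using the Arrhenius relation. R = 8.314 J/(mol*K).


T1 = 415.15 K, T2 = 428.15 K
1/T1 - 1/T2 = 7.3138e-05
ln(t1/t2) = ln(5.7/4.9) = 0.1512
Ea = 8.314 * 0.1512 / 7.3138e-05 = 17191.2872 J/mol
Ea = 17.19 kJ/mol

17.19 kJ/mol


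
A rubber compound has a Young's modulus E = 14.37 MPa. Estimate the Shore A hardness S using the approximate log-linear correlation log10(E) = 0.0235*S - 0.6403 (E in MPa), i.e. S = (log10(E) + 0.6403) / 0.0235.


log10(E) = 0.0235*S - 0.6403  =>  S = (log10(E) + 0.6403) / 0.0235
log10(14.37) = 1.157457
S = (1.157457 + 0.6403) / 0.0235 = 1.797757 / 0.0235
S = 76.5

Shore A = 76.5


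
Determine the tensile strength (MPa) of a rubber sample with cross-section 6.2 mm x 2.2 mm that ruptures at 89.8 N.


Area = width * thickness = 6.2 * 2.2 = 13.64 mm^2
TS = force / area = 89.8 / 13.64 = 6.58 MPa

6.58 MPa


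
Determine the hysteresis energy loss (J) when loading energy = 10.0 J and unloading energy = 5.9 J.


Hysteresis loss = loading - unloading
= 10.0 - 5.9
= 4.1 J

4.1 J


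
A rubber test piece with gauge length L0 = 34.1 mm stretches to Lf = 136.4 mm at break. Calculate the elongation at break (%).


Elongation = (Lf - L0) / L0 * 100
= (136.4 - 34.1) / 34.1 * 100
= 102.3 / 34.1 * 100
= 300.0%

300.0%


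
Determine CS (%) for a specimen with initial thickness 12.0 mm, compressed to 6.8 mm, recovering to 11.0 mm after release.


CS = (t0 - recovered) / (t0 - ts) * 100
= (12.0 - 11.0) / (12.0 - 6.8) * 100
= 1.0 / 5.2 * 100
= 19.2%

19.2%


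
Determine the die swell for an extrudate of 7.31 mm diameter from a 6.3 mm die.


Die swell ratio = D_extrudate / D_die
= 7.31 / 6.3
= 1.16

Die swell = 1.16


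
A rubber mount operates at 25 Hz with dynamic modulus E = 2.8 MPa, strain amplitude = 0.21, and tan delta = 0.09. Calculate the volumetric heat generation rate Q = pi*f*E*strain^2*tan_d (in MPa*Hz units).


Q = pi * f * E * strain^2 * tan_d
= pi * 25 * 2.8 * 0.21^2 * 0.09
= pi * 25 * 2.8 * 0.0441 * 0.09
= 0.8728

Q = 0.8728


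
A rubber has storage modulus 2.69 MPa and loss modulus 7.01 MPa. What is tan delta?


tan delta = E'' / E'
= 7.01 / 2.69
= 2.6059

tan delta = 2.6059


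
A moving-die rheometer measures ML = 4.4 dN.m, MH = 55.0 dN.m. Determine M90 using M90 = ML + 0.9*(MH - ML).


M90 = ML + 0.9 * (MH - ML)
M90 = 4.4 + 0.9 * (55.0 - 4.4)
M90 = 4.4 + 0.9 * 50.6
M90 = 49.94 dN.m

49.94 dN.m


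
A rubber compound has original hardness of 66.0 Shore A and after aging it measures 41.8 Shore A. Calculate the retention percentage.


Retention = aged / original * 100
= 41.8 / 66.0 * 100
= 63.3%

63.3%


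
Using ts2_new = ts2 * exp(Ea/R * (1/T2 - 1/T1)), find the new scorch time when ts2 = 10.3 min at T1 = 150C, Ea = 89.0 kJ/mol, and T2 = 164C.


Convert temperatures: T1 = 150 + 273.15 = 423.15 K, T2 = 164 + 273.15 = 437.15 K
ts2_new = 10.3 * exp(89000 / 8.314 * (1/437.15 - 1/423.15))
1/T2 - 1/T1 = -7.5684e-05
ts2_new = 4.58 min

4.58 min


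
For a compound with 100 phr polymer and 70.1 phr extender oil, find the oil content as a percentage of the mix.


Oil % = oil / (100 + oil) * 100
= 70.1 / (100 + 70.1) * 100
= 70.1 / 170.1 * 100
= 41.21%

41.21%


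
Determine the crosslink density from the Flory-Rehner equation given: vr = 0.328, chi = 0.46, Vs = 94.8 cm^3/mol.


ln(1 - vr) = ln(1 - 0.328) = -0.3975
Numerator = -((-0.3975) + 0.328 + 0.46 * 0.328^2) = 0.0200
Denominator = 94.8 * (0.328^(1/3) - 0.328/2) = 49.8310
nu = 0.0200 / 49.8310 = 4.0152e-04 mol/cm^3

4.0152e-04 mol/cm^3


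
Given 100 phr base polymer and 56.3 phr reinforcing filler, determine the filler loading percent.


Filler % = filler / (rubber + filler) * 100
= 56.3 / (100 + 56.3) * 100
= 56.3 / 156.3 * 100
= 36.02%

36.02%


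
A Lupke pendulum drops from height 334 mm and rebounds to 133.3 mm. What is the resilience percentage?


Resilience = h_rebound / h_drop * 100
= 133.3 / 334 * 100
= 39.9%

39.9%


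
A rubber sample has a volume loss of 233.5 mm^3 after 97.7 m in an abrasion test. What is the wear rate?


Rate = volume_loss / distance
= 233.5 / 97.7
= 2.39 mm^3/m

2.39 mm^3/m


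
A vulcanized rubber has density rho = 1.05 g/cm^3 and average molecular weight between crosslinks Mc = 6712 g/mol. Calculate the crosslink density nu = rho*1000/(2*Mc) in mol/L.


nu = rho * 1000 / (2 * Mc)
nu = 1.05 * 1000 / (2 * 6712)
nu = 1050.0 / 13424
nu = 0.0782 mol/L

0.0782 mol/L


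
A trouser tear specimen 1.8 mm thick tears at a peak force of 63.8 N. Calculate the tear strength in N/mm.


Tear strength = force / thickness
= 63.8 / 1.8
= 35.44 N/mm

35.44 N/mm


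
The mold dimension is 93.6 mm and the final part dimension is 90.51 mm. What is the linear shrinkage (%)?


Shrinkage = (mold - part) / mold * 100
= (93.6 - 90.51) / 93.6 * 100
= 3.09 / 93.6 * 100
= 3.3%

3.3%


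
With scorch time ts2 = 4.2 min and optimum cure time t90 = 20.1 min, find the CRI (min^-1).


CRI = 100 / (t90 - ts2)
= 100 / (20.1 - 4.2)
= 100 / 15.9
= 6.29 min^-1

6.29 min^-1


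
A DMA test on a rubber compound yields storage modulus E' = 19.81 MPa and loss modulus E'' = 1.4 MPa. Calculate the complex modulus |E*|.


|E*| = sqrt(E'^2 + E''^2)
= sqrt(19.81^2 + 1.4^2)
= sqrt(392.4361 + 1.9600)
= 19.859 MPa

19.859 MPa


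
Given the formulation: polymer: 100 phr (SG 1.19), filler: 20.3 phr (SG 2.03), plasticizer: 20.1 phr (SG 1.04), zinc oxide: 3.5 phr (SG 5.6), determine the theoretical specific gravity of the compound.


Sum of weights = 143.9
Volume contributions:
  polymer: 100/1.19 = 84.0336
  filler: 20.3/2.03 = 10.0000
  plasticizer: 20.1/1.04 = 19.3269
  zinc oxide: 3.5/5.6 = 0.6250
Sum of volumes = 113.9855
SG = 143.9 / 113.9855 = 1.262

SG = 1.262


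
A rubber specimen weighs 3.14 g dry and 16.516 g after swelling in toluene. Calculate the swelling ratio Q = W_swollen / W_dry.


Q = W_swollen / W_dry
Q = 16.516 / 3.14
Q = 5.26

Q = 5.26


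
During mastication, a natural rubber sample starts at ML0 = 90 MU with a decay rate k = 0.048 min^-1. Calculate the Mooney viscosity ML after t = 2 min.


ML = ML0 * exp(-k * t)
ML = 90 * exp(-0.048 * 2)
ML = 90 * 0.9085
ML = 81.76 MU

81.76 MU


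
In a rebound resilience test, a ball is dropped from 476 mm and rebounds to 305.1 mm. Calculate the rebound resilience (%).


Resilience = h_rebound / h_drop * 100
= 305.1 / 476 * 100
= 64.1%

64.1%


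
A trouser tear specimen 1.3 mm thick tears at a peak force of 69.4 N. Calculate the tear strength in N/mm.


Tear strength = force / thickness
= 69.4 / 1.3
= 53.38 N/mm

53.38 N/mm


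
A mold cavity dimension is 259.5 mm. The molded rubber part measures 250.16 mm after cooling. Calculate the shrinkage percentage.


Shrinkage = (mold - part) / mold * 100
= (259.5 - 250.16) / 259.5 * 100
= 9.34 / 259.5 * 100
= 3.6%

3.6%


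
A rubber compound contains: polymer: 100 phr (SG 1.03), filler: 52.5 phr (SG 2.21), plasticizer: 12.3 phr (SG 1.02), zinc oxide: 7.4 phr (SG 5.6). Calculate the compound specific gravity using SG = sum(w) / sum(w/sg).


Sum of weights = 172.2
Volume contributions:
  polymer: 100/1.03 = 97.0874
  filler: 52.5/2.21 = 23.7557
  plasticizer: 12.3/1.02 = 12.0588
  zinc oxide: 7.4/5.6 = 1.3214
Sum of volumes = 134.2233
SG = 172.2 / 134.2233 = 1.283

SG = 1.283


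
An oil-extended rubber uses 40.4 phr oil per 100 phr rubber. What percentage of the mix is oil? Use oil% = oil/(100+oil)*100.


Oil % = oil / (100 + oil) * 100
= 40.4 / (100 + 40.4) * 100
= 40.4 / 140.4 * 100
= 28.77%

28.77%


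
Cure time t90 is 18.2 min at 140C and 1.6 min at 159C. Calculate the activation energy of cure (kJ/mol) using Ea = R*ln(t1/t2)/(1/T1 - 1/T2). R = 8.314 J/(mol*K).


T1 = 413.15 K, T2 = 432.15 K
1/T1 - 1/T2 = 1.0642e-04
ln(t1/t2) = ln(18.2/1.6) = 2.4314
Ea = 8.314 * 2.4314 / 1.0642e-04 = 189958.3177 J/mol
Ea = 189.96 kJ/mol

189.96 kJ/mol


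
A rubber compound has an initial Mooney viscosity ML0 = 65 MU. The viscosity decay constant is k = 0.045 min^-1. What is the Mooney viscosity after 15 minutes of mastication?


ML = ML0 * exp(-k * t)
ML = 65 * exp(-0.045 * 15)
ML = 65 * 0.5092
ML = 33.1 MU

33.1 MU


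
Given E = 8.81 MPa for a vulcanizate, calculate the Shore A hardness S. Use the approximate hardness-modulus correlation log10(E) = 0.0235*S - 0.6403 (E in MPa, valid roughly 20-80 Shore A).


log10(E) = 0.0235*S - 0.6403  =>  S = (log10(E) + 0.6403) / 0.0235
log10(8.81) = 0.944976
S = (0.944976 + 0.6403) / 0.0235 = 1.585276 / 0.0235
S = 67.5

Shore A = 67.5


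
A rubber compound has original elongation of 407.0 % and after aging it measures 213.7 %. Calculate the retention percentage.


Retention = aged / original * 100
= 213.7 / 407.0 * 100
= 52.5%

52.5%


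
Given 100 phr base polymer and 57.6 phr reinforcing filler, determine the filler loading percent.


Filler % = filler / (rubber + filler) * 100
= 57.6 / (100 + 57.6) * 100
= 57.6 / 157.6 * 100
= 36.55%

36.55%


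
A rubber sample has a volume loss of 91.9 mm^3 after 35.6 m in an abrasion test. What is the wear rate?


Rate = volume_loss / distance
= 91.9 / 35.6
= 2.581 mm^3/m

2.581 mm^3/m


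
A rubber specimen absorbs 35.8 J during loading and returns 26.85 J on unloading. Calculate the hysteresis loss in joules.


Hysteresis loss = loading - unloading
= 35.8 - 26.85
= 8.95 J

8.95 J


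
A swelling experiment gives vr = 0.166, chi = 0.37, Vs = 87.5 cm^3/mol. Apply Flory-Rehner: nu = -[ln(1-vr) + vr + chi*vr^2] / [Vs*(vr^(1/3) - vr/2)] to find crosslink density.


ln(1 - vr) = ln(1 - 0.166) = -0.1815
Numerator = -((-0.1815) + 0.166 + 0.37 * 0.166^2) = 0.0053
Denominator = 87.5 * (0.166^(1/3) - 0.166/2) = 40.8263
nu = 0.0053 / 40.8263 = 1.3046e-04 mol/cm^3

1.3046e-04 mol/cm^3


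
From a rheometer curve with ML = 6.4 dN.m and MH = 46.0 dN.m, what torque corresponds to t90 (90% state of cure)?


M90 = ML + 0.9 * (MH - ML)
M90 = 6.4 + 0.9 * (46.0 - 6.4)
M90 = 6.4 + 0.9 * 39.6
M90 = 42.04 dN.m

42.04 dN.m


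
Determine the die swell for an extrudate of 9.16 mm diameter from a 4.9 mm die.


Die swell ratio = D_extrudate / D_die
= 9.16 / 4.9
= 1.869

Die swell = 1.869


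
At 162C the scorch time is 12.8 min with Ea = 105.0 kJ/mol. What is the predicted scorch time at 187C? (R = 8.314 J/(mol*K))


Convert temperatures: T1 = 162 + 273.15 = 435.15 K, T2 = 187 + 273.15 = 460.15 K
ts2_new = 12.8 * exp(105000 / 8.314 * (1/460.15 - 1/435.15))
1/T2 - 1/T1 = -1.2485e-04
ts2_new = 2.64 min

2.64 min


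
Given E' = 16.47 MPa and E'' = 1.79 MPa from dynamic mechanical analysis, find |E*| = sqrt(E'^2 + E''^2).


|E*| = sqrt(E'^2 + E''^2)
= sqrt(16.47^2 + 1.79^2)
= sqrt(271.2609 + 3.2041)
= 16.567 MPa

16.567 MPa


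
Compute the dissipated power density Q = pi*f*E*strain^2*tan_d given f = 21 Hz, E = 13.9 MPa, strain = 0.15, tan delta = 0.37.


Q = pi * f * E * strain^2 * tan_d
= pi * 21 * 13.9 * 0.15^2 * 0.37
= pi * 21 * 13.9 * 0.0225 * 0.37
= 7.6343

Q = 7.6343


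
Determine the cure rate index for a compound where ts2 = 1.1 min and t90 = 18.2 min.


CRI = 100 / (t90 - ts2)
= 100 / (18.2 - 1.1)
= 100 / 17.1
= 5.85 min^-1

5.85 min^-1


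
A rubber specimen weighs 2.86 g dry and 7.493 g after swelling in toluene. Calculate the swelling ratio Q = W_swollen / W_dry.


Q = W_swollen / W_dry
Q = 7.493 / 2.86
Q = 2.62

Q = 2.62


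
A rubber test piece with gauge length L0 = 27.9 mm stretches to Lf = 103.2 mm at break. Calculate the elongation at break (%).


Elongation = (Lf - L0) / L0 * 100
= (103.2 - 27.9) / 27.9 * 100
= 75.3 / 27.9 * 100
= 269.9%

269.9%


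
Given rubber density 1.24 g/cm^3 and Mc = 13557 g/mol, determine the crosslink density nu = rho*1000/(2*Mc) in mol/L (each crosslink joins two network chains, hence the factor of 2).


nu = rho * 1000 / (2 * Mc)
nu = 1.24 * 1000 / (2 * 13557)
nu = 1240.0 / 27114
nu = 0.0457 mol/L

0.0457 mol/L


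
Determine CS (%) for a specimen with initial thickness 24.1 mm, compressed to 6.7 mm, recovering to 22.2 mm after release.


CS = (t0 - recovered) / (t0 - ts) * 100
= (24.1 - 22.2) / (24.1 - 6.7) * 100
= 1.9 / 17.4 * 100
= 10.9%

10.9%


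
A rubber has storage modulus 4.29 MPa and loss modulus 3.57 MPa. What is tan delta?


tan delta = E'' / E'
= 3.57 / 4.29
= 0.8322

tan delta = 0.8322


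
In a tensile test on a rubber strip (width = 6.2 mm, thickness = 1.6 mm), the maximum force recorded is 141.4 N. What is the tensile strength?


Area = width * thickness = 6.2 * 1.6 = 9.92 mm^2
TS = force / area = 141.4 / 9.92 = 14.25 MPa

14.25 MPa


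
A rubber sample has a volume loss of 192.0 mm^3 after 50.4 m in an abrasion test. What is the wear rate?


Rate = volume_loss / distance
= 192.0 / 50.4
= 3.81 mm^3/m

3.81 mm^3/m


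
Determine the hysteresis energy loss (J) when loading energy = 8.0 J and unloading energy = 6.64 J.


Hysteresis loss = loading - unloading
= 8.0 - 6.64
= 1.36 J

1.36 J


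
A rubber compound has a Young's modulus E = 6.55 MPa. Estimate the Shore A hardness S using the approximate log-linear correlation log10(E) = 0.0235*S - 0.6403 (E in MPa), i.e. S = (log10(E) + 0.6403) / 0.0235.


log10(E) = 0.0235*S - 0.6403  =>  S = (log10(E) + 0.6403) / 0.0235
log10(6.55) = 0.816241
S = (0.816241 + 0.6403) / 0.0235 = 1.456541 / 0.0235
S = 62.0

Shore A = 62.0


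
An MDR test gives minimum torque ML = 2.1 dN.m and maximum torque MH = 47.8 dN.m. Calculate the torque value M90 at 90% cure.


M90 = ML + 0.9 * (MH - ML)
M90 = 2.1 + 0.9 * (47.8 - 2.1)
M90 = 2.1 + 0.9 * 45.7
M90 = 43.23 dN.m

43.23 dN.m


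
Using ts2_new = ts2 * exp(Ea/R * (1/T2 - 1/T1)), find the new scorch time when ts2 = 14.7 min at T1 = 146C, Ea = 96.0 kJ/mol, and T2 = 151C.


Convert temperatures: T1 = 146 + 273.15 = 419.15 K, T2 = 151 + 273.15 = 424.15 K
ts2_new = 14.7 * exp(96000 / 8.314 * (1/424.15 - 1/419.15))
1/T2 - 1/T1 = -2.8124e-05
ts2_new = 10.62 min

10.62 min


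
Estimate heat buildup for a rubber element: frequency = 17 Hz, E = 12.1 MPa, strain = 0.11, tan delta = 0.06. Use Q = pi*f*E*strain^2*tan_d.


Q = pi * f * E * strain^2 * tan_d
= pi * 17 * 12.1 * 0.11^2 * 0.06
= pi * 17 * 12.1 * 0.0121 * 0.06
= 0.4692

Q = 0.4692
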